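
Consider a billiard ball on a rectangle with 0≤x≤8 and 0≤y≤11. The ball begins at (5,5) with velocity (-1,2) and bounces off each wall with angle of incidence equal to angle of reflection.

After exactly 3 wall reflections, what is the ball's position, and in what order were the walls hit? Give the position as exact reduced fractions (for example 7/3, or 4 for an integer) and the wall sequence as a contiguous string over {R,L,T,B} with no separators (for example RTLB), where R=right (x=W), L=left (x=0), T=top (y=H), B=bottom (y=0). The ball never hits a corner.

Final position: (7/2,0)
Wall sequence: TLB

1. t=3 → T at (2,11); v=(-1,-2)
2. t=2 → L at (0,7); v=(1,-2)
3. t=7/2 → B at (7/2,0); v=(1,2)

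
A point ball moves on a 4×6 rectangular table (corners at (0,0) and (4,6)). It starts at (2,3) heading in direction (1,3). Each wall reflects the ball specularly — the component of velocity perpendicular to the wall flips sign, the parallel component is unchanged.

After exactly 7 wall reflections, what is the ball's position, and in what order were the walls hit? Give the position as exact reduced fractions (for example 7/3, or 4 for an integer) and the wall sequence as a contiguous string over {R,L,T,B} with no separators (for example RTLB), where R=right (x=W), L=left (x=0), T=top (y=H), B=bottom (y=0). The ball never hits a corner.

Final position: (3,6)
Wall sequence: TRBTLBT

1. t=1 → T at (3,6); v=(1,-3)
2. t=1 → R at (4,3); v=(-1,-3)
3. t=1 → B at (3,0); v=(-1,3)
4. t=2 → T at (1,6); v=(-1,-3)
5. t=1 → L at (0,3); v=(1,-3)
6. t=1 → B at (1,0); v=(1,3)
7. t=2 → T at (3,6); v=(1,-3)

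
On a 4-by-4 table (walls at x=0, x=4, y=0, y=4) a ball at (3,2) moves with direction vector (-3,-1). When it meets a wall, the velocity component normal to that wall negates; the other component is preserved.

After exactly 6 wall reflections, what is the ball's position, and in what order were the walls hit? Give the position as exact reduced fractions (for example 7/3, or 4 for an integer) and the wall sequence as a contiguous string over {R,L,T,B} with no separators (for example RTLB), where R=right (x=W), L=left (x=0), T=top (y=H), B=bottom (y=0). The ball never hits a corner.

1. t=1 → L at (0,1); v=(3,-1)
2. t=1 → B at (3,0); v=(3,1)
3. t=1/3 → R at (4,1/3); v=(-3,1)
4. t=4/3 → L at (0,5/3); v=(3,1)
5. t=4/3 → R at (4,3); v=(-3,1)
6. t=1 → T at (1,4); v=(-3,-1)

Final position: (1,4)
Wall sequence: LBRLRT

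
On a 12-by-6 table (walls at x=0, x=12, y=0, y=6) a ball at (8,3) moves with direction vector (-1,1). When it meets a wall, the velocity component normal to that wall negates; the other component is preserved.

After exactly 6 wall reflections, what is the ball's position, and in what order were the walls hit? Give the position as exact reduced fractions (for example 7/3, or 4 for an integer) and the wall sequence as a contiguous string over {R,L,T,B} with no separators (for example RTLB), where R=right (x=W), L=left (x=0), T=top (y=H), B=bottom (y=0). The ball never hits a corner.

1. t=3 → T at (5,6); v=(-1,-1)
2. t=5 → L at (0,1); v=(1,-1)
3. t=1 → B at (1,0); v=(1,1)
4. t=6 → T at (7,6); v=(1,-1)
5. t=5 → R at (12,1); v=(-1,-1)
6. t=1 → B at (11,0); v=(-1,1)

Final position: (11,0)
Wall sequence: TLBTRB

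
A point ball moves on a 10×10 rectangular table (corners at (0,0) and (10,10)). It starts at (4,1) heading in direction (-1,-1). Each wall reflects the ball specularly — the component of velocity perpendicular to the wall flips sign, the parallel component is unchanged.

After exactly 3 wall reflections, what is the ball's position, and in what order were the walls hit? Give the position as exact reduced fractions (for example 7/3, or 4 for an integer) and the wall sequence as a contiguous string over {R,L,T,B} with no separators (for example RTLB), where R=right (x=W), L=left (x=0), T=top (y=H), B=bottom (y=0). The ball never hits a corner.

1. t=1 → B at (3,0); v=(-1,1)
2. t=3 → L at (0,3); v=(1,1)
3. t=7 → T at (7,10); v=(1,-1)

Final position: (7,10)
Wall sequence: BLT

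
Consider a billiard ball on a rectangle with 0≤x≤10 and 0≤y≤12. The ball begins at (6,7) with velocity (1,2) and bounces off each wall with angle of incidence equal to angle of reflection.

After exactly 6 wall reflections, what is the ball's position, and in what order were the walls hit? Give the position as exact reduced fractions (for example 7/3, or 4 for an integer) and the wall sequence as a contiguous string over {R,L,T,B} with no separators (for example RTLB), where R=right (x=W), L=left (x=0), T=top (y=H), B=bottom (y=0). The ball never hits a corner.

1. t=5/2 → T at (17/2,12); v=(1,-2)
2. t=3/2 → R at (10,9); v=(-1,-2)
3. t=9/2 → B at (11/2,0); v=(-1,2)
4. t=11/2 → L at (0,11); v=(1,2)
5. t=1/2 → T at (1/2,12); v=(1,-2)
6. t=6 → B at (13/2,0); v=(1,2)

Final position: (13/2,0)
Wall sequence: TRBLTB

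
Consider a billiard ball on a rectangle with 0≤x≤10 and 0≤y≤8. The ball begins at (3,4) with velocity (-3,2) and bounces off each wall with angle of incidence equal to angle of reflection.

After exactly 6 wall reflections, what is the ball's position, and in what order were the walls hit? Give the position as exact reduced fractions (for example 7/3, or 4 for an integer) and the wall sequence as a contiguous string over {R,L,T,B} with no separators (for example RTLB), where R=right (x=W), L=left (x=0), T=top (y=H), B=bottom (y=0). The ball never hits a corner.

Final position: (7,8)
Wall sequence: LTRBLT

1. t=1 → L at (0,6); v=(3,2)
2. t=1 → T at (3,8); v=(3,-2)
3. t=7/3 → R at (10,10/3); v=(-3,-2)
4. t=5/3 → B at (5,0); v=(-3,2)
5. t=5/3 → L at (0,10/3); v=(3,2)
6. t=7/3 → T at (7,8); v=(3,-2)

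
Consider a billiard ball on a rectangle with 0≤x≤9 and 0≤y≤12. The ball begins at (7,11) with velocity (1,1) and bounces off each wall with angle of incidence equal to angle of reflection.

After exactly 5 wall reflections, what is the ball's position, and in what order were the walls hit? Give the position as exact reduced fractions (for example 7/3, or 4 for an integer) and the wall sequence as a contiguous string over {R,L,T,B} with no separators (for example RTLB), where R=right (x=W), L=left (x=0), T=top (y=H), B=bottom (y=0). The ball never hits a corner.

Final position: (9,7)
Wall sequence: TRLBR

1. t=1 → T at (8,12); v=(1,-1)
2. t=1 → R at (9,11); v=(-1,-1)
3. t=9 → L at (0,2); v=(1,-1)
4. t=2 → B at (2,0); v=(1,1)
5. t=7 → R at (9,7); v=(-1,1)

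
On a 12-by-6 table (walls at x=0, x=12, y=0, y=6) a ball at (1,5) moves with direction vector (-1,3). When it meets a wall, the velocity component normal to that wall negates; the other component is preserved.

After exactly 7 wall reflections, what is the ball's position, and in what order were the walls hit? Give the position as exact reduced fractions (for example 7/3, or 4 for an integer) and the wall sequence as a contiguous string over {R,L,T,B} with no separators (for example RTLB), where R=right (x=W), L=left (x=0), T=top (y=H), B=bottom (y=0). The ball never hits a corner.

1. t=1/3 → T at (2/3,6); v=(-1,-3)
2. t=2/3 → L at (0,4); v=(1,-3)
3. t=4/3 → B at (4/3,0); v=(1,3)
4. t=2 → T at (10/3,6); v=(1,-3)
5. t=2 → B at (16/3,0); v=(1,3)
6. t=2 → T at (22/3,6); v=(1,-3)
7. t=2 → B at (28/3,0); v=(1,3)

Final position: (28/3,0)
Wall sequence: TLBTBTB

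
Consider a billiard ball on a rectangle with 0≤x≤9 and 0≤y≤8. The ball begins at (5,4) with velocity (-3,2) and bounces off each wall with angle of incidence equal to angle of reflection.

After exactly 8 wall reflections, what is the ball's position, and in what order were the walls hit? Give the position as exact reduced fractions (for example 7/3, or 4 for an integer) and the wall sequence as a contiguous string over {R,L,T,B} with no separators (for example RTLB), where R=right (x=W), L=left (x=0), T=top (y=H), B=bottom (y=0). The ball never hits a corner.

1. t=5/3 → L at (0,22/3); v=(3,2)
2. t=1/3 → T at (1,8); v=(3,-2)
3. t=8/3 → R at (9,8/3); v=(-3,-2)
4. t=4/3 → B at (5,0); v=(-3,2)
5. t=5/3 → L at (0,10/3); v=(3,2)
6. t=7/3 → T at (7,8); v=(3,-2)
7. t=2/3 → R at (9,20/3); v=(-3,-2)
8. t=3 → L at (0,2/3); v=(3,-2)

Final position: (0,2/3)
Wall sequence: LTRBLTRL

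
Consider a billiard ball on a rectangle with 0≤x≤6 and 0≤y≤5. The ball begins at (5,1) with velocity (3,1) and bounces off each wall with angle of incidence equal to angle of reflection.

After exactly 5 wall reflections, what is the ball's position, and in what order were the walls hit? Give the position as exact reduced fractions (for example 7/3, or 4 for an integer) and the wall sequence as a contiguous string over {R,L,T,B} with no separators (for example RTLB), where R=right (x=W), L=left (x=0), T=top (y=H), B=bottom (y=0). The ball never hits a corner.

Final position: (0,8/3)
Wall sequence: RLTRL

1. t=1/3 → R at (6,4/3); v=(-3,1)
2. t=2 → L at (0,10/3); v=(3,1)
3. t=5/3 → T at (5,5); v=(3,-1)
4. t=1/3 → R at (6,14/3); v=(-3,-1)
5. t=2 → L at (0,8/3); v=(3,-1)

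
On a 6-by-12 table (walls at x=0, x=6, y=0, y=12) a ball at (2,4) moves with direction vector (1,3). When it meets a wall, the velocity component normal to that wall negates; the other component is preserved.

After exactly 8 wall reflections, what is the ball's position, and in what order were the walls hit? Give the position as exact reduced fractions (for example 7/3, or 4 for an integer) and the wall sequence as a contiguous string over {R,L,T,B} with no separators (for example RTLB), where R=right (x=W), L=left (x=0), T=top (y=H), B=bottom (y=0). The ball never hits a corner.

1. t=8/3 → T at (14/3,12); v=(1,-3)
2. t=4/3 → R at (6,8); v=(-1,-3)
3. t=8/3 → B at (10/3,0); v=(-1,3)
4. t=10/3 → L at (0,10); v=(1,3)
5. t=2/3 → T at (2/3,12); v=(1,-3)
6. t=4 → B at (14/3,0); v=(1,3)
7. t=4/3 → R at (6,4); v=(-1,3)
8. t=8/3 → T at (10/3,12); v=(-1,-3)

Final position: (10/3,12)
Wall sequence: TRBLTBRT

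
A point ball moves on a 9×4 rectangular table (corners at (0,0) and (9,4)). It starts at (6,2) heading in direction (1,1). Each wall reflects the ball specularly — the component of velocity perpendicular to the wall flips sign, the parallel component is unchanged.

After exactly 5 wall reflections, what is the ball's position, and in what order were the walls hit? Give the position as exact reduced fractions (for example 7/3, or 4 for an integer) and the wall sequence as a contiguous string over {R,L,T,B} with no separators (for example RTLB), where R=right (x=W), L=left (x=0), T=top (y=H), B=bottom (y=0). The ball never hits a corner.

Final position: (0,2)
Wall sequence: TRBTL

1. t=2 → T at (8,4); v=(1,-1)
2. t=1 → R at (9,3); v=(-1,-1)
3. t=3 → B at (6,0); v=(-1,1)
4. t=4 → T at (2,4); v=(-1,-1)
5. t=2 → L at (0,2); v=(1,-1)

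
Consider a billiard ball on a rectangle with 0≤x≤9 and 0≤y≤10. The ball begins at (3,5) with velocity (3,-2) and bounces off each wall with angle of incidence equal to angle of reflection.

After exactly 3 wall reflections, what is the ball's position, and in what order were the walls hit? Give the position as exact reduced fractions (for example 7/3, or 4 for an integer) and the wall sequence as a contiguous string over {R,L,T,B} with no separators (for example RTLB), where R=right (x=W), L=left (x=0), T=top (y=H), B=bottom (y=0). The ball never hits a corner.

1. t=2 → R at (9,1); v=(-3,-2)
2. t=1/2 → B at (15/2,0); v=(-3,2)
3. t=5/2 → L at (0,5); v=(3,2)

Final position: (0,5)
Wall sequence: RBL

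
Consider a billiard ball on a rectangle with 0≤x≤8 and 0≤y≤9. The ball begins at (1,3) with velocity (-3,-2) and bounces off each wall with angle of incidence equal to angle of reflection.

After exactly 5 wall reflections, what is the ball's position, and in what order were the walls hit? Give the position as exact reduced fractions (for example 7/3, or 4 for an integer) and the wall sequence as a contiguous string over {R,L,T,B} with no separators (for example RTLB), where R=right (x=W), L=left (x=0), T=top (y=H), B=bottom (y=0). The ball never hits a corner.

1. t=1/3 → L at (0,7/3); v=(3,-2)
2. t=7/6 → B at (7/2,0); v=(3,2)
3. t=3/2 → R at (8,3); v=(-3,2)
4. t=8/3 → L at (0,25/3); v=(3,2)
5. t=1/3 → T at (1,9); v=(3,-2)

Final position: (1,9)
Wall sequence: LBRLT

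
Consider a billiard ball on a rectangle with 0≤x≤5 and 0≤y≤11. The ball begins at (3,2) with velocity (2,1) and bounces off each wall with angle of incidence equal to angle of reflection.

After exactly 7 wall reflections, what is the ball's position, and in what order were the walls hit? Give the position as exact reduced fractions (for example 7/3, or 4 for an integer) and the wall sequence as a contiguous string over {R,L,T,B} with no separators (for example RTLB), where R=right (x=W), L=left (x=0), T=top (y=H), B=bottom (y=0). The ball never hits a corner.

Final position: (0,13/2)
Wall sequence: RLRLTRL

1. t=1 → R at (5,3); v=(-2,1)
2. t=5/2 → L at (0,11/2); v=(2,1)
3. t=5/2 → R at (5,8); v=(-2,1)
4. t=5/2 → L at (0,21/2); v=(2,1)
5. t=1/2 → T at (1,11); v=(2,-1)
6. t=2 → R at (5,9); v=(-2,-1)
7. t=5/2 → L at (0,13/2); v=(2,-1)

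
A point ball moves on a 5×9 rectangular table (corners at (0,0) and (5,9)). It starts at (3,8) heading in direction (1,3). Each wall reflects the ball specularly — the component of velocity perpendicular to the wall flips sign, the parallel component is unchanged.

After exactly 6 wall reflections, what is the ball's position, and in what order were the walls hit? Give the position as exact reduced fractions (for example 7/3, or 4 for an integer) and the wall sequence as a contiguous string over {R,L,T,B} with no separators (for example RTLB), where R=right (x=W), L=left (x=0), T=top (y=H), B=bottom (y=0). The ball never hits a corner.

Final position: (7/3,0)
Wall sequence: TRBTLB

1. t=1/3 → T at (10/3,9); v=(1,-3)
2. t=5/3 → R at (5,4); v=(-1,-3)
3. t=4/3 → B at (11/3,0); v=(-1,3)
4. t=3 → T at (2/3,9); v=(-1,-3)
5. t=2/3 → L at (0,7); v=(1,-3)
6. t=7/3 → B at (7/3,0); v=(1,3)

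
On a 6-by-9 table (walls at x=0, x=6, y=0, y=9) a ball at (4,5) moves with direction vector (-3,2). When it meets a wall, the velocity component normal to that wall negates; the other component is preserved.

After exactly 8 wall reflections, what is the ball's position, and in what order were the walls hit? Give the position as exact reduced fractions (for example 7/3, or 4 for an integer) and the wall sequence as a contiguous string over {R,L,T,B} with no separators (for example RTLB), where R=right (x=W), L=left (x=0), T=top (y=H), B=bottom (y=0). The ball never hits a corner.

1. t=4/3 → L at (0,23/3); v=(3,2)
2. t=2/3 → T at (2,9); v=(3,-2)
3. t=4/3 → R at (6,19/3); v=(-3,-2)
4. t=2 → L at (0,7/3); v=(3,-2)
5. t=7/6 → B at (7/2,0); v=(3,2)
6. t=5/6 → R at (6,5/3); v=(-3,2)
7. t=2 → L at (0,17/3); v=(3,2)
8. t=5/3 → T at (5,9); v=(3,-2)

Final position: (5,9)
Wall sequence: LTRLBRLT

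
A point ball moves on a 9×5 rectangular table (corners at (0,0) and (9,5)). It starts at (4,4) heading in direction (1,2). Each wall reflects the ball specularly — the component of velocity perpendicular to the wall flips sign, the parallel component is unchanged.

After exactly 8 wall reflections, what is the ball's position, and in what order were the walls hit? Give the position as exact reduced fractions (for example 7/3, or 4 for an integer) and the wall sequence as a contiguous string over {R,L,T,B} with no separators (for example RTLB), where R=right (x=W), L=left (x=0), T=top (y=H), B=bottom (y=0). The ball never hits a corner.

Final position: (0,2)
Wall sequence: TBRTBTBL

1. t=1/2 → T at (9/2,5); v=(1,-2)
2. t=5/2 → B at (7,0); v=(1,2)
3. t=2 → R at (9,4); v=(-1,2)
4. t=1/2 → T at (17/2,5); v=(-1,-2)
5. t=5/2 → B at (6,0); v=(-1,2)
6. t=5/2 → T at (7/2,5); v=(-1,-2)
7. t=5/2 → B at (1,0); v=(-1,2)
8. t=1 → L at (0,2); v=(1,2)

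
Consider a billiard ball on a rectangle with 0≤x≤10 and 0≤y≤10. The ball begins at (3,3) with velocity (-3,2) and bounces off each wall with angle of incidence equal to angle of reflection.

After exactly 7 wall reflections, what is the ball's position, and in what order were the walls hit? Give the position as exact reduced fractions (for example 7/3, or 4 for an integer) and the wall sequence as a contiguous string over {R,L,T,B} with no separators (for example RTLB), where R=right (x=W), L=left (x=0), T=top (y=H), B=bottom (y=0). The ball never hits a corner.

1. t=1 → L at (0,5); v=(3,2)
2. t=5/2 → T at (15/2,10); v=(3,-2)
3. t=5/6 → R at (10,25/3); v=(-3,-2)
4. t=10/3 → L at (0,5/3); v=(3,-2)
5. t=5/6 → B at (5/2,0); v=(3,2)
6. t=5/2 → R at (10,5); v=(-3,2)
7. t=5/2 → T at (5/2,10); v=(-3,-2)

Final position: (5/2,10)
Wall sequence: LTRLBRT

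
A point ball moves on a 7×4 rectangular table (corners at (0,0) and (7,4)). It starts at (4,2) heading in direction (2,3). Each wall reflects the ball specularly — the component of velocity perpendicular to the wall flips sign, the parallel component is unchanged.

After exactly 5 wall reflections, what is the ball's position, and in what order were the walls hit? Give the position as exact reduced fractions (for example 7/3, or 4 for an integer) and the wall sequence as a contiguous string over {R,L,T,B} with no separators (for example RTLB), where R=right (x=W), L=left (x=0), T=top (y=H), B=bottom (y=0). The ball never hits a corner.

1. t=2/3 → T at (16/3,4); v=(2,-3)
2. t=5/6 → R at (7,3/2); v=(-2,-3)
3. t=1/2 → B at (6,0); v=(-2,3)
4. t=4/3 → T at (10/3,4); v=(-2,-3)
5. t=4/3 → B at (2/3,0); v=(-2,3)

Final position: (2/3,0)
Wall sequence: TRBTB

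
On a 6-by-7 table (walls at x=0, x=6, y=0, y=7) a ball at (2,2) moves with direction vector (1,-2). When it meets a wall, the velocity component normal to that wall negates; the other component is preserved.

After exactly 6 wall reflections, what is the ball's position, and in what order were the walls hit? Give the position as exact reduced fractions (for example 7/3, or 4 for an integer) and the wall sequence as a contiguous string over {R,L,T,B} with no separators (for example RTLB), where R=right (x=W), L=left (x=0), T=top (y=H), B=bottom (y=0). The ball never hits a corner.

1. t=1 → B at (3,0); v=(1,2)
2. t=3 → R at (6,6); v=(-1,2)
3. t=1/2 → T at (11/2,7); v=(-1,-2)
4. t=7/2 → B at (2,0); v=(-1,2)
5. t=2 → L at (0,4); v=(1,2)
6. t=3/2 → T at (3/2,7); v=(1,-2)

Final position: (3/2,7)
Wall sequence: BRTBLT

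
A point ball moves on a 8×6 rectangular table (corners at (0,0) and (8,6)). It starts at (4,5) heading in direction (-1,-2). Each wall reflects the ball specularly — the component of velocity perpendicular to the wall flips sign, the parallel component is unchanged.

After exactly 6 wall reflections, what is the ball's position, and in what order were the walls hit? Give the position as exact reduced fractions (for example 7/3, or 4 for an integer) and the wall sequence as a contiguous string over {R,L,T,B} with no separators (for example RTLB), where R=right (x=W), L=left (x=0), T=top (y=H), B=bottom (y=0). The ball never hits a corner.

Final position: (8,5)
Wall sequence: BLTBTR

1. t=5/2 → B at (3/2,0); v=(-1,2)
2. t=3/2 → L at (0,3); v=(1,2)
3. t=3/2 → T at (3/2,6); v=(1,-2)
4. t=3 → B at (9/2,0); v=(1,2)
5. t=3 → T at (15/2,6); v=(1,-2)
6. t=1/2 → R at (8,5); v=(-1,-2)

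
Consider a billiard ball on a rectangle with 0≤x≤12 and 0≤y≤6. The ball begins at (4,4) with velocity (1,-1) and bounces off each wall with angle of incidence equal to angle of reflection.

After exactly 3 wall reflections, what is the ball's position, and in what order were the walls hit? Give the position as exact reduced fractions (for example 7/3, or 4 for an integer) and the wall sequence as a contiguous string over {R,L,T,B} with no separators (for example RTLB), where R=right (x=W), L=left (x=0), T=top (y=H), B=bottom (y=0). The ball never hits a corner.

1. t=4 → B at (8,0); v=(1,1)
2. t=4 → R at (12,4); v=(-1,1)
3. t=2 → T at (10,6); v=(-1,-1)

Final position: (10,6)
Wall sequence: BRT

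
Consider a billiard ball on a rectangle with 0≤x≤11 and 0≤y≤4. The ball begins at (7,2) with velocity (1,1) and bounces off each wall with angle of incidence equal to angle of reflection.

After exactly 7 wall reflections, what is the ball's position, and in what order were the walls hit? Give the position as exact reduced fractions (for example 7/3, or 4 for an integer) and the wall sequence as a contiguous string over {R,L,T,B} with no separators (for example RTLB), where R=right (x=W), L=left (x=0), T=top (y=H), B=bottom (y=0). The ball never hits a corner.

1. t=2 → T at (9,4); v=(1,-1)
2. t=2 → R at (11,2); v=(-1,-1)
3. t=2 → B at (9,0); v=(-1,1)
4. t=4 → T at (5,4); v=(-1,-1)
5. t=4 → B at (1,0); v=(-1,1)
6. t=1 → L at (0,1); v=(1,1)
7. t=3 → T at (3,4); v=(1,-1)

Final position: (3,4)
Wall sequence: TRBTBLT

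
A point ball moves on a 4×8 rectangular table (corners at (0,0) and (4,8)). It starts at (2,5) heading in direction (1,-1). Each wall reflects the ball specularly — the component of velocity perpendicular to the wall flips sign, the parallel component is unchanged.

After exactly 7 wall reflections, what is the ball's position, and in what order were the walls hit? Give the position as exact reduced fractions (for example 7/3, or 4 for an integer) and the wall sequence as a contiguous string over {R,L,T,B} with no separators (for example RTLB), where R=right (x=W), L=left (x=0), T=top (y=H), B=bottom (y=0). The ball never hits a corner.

1. t=2 → R at (4,3); v=(-1,-1)
2. t=3 → B at (1,0); v=(-1,1)
3. t=1 → L at (0,1); v=(1,1)
4. t=4 → R at (4,5); v=(-1,1)
5. t=3 → T at (1,8); v=(-1,-1)
6. t=1 → L at (0,7); v=(1,-1)
7. t=4 → R at (4,3); v=(-1,-1)

Final position: (4,3)
Wall sequence: RBLRTLR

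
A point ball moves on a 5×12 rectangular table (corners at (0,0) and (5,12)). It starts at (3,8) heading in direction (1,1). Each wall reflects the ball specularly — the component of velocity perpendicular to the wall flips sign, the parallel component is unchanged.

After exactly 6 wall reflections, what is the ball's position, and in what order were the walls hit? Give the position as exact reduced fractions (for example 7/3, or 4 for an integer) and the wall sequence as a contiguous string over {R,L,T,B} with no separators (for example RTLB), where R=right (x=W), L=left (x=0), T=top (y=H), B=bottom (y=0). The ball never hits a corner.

Final position: (0,1)
Wall sequence: RTLRBL

1. t=2 → R at (5,10); v=(-1,1)
2. t=2 → T at (3,12); v=(-1,-1)
3. t=3 → L at (0,9); v=(1,-1)
4. t=5 → R at (5,4); v=(-1,-1)
5. t=4 → B at (1,0); v=(-1,1)
6. t=1 → L at (0,1); v=(1,1)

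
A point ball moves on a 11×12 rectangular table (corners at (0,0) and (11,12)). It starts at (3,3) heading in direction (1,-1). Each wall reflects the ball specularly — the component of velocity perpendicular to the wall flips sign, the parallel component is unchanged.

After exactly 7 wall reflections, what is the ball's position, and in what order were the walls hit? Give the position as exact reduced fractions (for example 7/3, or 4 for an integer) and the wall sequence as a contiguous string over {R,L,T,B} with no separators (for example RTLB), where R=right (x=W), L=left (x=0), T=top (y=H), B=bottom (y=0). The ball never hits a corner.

Final position: (2,12)
Wall sequence: BRTLBRT

1. t=3 → B at (6,0); v=(1,1)
2. t=5 → R at (11,5); v=(-1,1)
3. t=7 → T at (4,12); v=(-1,-1)
4. t=4 → L at (0,8); v=(1,-1)
5. t=8 → B at (8,0); v=(1,1)
6. t=3 → R at (11,3); v=(-1,1)
7. t=9 → T at (2,12); v=(-1,-1)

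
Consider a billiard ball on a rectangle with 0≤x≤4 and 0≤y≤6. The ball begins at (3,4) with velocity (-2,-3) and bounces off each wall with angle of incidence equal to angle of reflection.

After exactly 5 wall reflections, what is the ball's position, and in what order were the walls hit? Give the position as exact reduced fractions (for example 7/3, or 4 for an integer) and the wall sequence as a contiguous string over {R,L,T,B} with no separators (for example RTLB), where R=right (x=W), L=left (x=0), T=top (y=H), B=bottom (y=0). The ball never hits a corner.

Final position: (1/3,0)
Wall sequence: BLTRB

1. t=4/3 → B at (1/3,0); v=(-2,3)
2. t=1/6 → L at (0,1/2); v=(2,3)
3. t=11/6 → T at (11/3,6); v=(2,-3)
4. t=1/6 → R at (4,11/2); v=(-2,-3)
5. t=11/6 → B at (1/3,0); v=(-2,3)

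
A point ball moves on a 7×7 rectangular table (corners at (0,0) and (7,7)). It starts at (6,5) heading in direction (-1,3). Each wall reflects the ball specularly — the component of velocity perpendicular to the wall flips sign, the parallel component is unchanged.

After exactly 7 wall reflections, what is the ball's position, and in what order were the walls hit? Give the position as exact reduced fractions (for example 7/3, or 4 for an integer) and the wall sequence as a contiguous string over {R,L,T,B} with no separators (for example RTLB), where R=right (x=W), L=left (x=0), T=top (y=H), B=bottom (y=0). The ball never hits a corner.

1. t=2/3 → T at (16/3,7); v=(-1,-3)
2. t=7/3 → B at (3,0); v=(-1,3)
3. t=7/3 → T at (2/3,7); v=(-1,-3)
4. t=2/3 → L at (0,5); v=(1,-3)
5. t=5/3 → B at (5/3,0); v=(1,3)
6. t=7/3 → T at (4,7); v=(1,-3)
7. t=7/3 → B at (19/3,0); v=(1,3)

Final position: (19/3,0)
Wall sequence: TBTLBTB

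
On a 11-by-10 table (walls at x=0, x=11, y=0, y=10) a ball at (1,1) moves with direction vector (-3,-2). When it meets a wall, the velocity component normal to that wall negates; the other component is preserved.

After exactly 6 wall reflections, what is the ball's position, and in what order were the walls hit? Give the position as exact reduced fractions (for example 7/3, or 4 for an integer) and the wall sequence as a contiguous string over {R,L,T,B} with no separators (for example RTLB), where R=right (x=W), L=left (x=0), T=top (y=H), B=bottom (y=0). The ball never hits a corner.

Final position: (17/2,0)
Wall sequence: LBRTLB

1. t=1/3 → L at (0,1/3); v=(3,-2)
2. t=1/6 → B at (1/2,0); v=(3,2)
3. t=7/2 → R at (11,7); v=(-3,2)
4. t=3/2 → T at (13/2,10); v=(-3,-2)
5. t=13/6 → L at (0,17/3); v=(3,-2)
6. t=17/6 → B at (17/2,0); v=(3,2)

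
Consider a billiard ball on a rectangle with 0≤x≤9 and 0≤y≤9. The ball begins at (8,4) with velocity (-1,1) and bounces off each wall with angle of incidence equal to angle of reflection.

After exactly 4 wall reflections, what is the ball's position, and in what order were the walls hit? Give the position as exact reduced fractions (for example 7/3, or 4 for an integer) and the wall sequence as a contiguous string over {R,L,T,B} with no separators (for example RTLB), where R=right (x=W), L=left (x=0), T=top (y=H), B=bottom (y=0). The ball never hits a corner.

1. t=5 → T at (3,9); v=(-1,-1)
2. t=3 → L at (0,6); v=(1,-1)
3. t=6 → B at (6,0); v=(1,1)
4. t=3 → R at (9,3); v=(-1,1)

Final position: (9,3)
Wall sequence: TLBR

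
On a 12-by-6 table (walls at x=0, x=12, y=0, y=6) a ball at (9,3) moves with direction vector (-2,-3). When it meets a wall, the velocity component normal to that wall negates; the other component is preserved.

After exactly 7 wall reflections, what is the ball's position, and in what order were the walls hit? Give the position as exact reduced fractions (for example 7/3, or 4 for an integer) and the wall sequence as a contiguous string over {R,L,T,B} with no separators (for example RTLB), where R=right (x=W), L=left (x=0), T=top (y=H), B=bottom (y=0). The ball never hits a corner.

1. t=1 → B at (7,0); v=(-2,3)
2. t=2 → T at (3,6); v=(-2,-3)
3. t=3/2 → L at (0,3/2); v=(2,-3)
4. t=1/2 → B at (1,0); v=(2,3)
5. t=2 → T at (5,6); v=(2,-3)
6. t=2 → B at (9,0); v=(2,3)
7. t=3/2 → R at (12,9/2); v=(-2,3)

Final position: (12,9/2)
Wall sequence: BTLBTBR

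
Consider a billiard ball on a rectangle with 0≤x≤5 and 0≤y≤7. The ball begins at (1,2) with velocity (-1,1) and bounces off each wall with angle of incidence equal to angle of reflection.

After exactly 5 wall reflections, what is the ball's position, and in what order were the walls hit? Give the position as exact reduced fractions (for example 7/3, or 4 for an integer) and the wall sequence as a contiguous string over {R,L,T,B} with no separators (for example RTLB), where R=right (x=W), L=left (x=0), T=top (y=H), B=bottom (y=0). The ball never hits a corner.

1. t=1 → L at (0,3); v=(1,1)
2. t=4 → T at (4,7); v=(1,-1)
3. t=1 → R at (5,6); v=(-1,-1)
4. t=5 → L at (0,1); v=(1,-1)
5. t=1 → B at (1,0); v=(1,1)

Final position: (1,0)
Wall sequence: LTRLB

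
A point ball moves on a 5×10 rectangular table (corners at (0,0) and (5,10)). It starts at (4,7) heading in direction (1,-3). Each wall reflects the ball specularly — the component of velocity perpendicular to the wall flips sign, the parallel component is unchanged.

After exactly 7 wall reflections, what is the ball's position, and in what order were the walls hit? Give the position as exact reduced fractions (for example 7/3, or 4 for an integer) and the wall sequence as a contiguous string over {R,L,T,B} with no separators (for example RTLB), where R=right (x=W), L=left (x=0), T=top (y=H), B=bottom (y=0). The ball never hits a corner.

Final position: (11/3,10)
Wall sequence: RBTLBRT

1. t=1 → R at (5,4); v=(-1,-3)
2. t=4/3 → B at (11/3,0); v=(-1,3)
3. t=10/3 → T at (1/3,10); v=(-1,-3)
4. t=1/3 → L at (0,9); v=(1,-3)
5. t=3 → B at (3,0); v=(1,3)
6. t=2 → R at (5,6); v=(-1,3)
7. t=4/3 → T at (11/3,10); v=(-1,-3)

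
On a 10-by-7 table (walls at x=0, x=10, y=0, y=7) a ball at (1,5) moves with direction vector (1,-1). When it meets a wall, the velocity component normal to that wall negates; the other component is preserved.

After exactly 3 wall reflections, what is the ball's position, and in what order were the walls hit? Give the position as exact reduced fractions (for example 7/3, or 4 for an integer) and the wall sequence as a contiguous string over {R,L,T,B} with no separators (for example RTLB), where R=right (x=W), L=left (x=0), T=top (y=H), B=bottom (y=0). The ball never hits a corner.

Final position: (7,7)
Wall sequence: BRT

1. t=5 → B at (6,0); v=(1,1)
2. t=4 → R at (10,4); v=(-1,1)
3. t=3 → T at (7,7); v=(-1,-1)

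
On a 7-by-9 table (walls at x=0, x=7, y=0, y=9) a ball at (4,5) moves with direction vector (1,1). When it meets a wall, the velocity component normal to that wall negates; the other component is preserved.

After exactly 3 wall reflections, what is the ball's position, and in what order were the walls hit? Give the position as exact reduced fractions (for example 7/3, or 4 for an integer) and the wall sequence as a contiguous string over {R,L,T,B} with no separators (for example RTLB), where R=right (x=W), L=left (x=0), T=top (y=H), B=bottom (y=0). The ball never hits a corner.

Final position: (0,3)
Wall sequence: RTL

1. t=3 → R at (7,8); v=(-1,1)
2. t=1 → T at (6,9); v=(-1,-1)
3. t=6 → L at (0,3); v=(1,-1)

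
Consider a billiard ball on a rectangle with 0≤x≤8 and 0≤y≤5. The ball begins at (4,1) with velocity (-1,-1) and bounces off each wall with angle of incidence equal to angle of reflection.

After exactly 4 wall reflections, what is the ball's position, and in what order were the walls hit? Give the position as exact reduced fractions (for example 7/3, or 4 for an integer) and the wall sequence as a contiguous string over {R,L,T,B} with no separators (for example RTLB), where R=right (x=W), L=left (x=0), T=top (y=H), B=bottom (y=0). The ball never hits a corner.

1. t=1 → B at (3,0); v=(-1,1)
2. t=3 → L at (0,3); v=(1,1)
3. t=2 → T at (2,5); v=(1,-1)
4. t=5 → B at (7,0); v=(1,1)

Final position: (7,0)
Wall sequence: BLTB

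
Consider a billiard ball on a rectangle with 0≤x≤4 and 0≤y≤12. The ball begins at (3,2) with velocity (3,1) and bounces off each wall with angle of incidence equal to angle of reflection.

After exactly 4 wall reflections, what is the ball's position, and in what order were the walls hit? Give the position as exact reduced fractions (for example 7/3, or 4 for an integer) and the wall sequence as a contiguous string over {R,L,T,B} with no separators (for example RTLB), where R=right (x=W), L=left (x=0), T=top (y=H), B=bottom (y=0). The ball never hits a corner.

Final position: (0,19/3)
Wall sequence: RLRL

1. t=1/3 → R at (4,7/3); v=(-3,1)
2. t=4/3 → L at (0,11/3); v=(3,1)
3. t=4/3 → R at (4,5); v=(-3,1)
4. t=4/3 → L at (0,19/3); v=(3,1)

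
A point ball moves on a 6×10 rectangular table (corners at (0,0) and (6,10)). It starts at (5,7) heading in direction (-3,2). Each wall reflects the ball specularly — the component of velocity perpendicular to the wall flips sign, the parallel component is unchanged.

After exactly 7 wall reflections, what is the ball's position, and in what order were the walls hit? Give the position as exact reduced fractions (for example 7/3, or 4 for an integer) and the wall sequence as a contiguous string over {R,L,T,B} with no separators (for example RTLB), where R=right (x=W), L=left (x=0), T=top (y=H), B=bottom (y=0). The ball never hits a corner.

1. t=3/2 → T at (1/2,10); v=(-3,-2)
2. t=1/6 → L at (0,29/3); v=(3,-2)
3. t=2 → R at (6,17/3); v=(-3,-2)
4. t=2 → L at (0,5/3); v=(3,-2)
5. t=5/6 → B at (5/2,0); v=(3,2)
6. t=7/6 → R at (6,7/3); v=(-3,2)
7. t=2 → L at (0,19/3); v=(3,2)

Final position: (0,19/3)
Wall sequence: TLRLBRL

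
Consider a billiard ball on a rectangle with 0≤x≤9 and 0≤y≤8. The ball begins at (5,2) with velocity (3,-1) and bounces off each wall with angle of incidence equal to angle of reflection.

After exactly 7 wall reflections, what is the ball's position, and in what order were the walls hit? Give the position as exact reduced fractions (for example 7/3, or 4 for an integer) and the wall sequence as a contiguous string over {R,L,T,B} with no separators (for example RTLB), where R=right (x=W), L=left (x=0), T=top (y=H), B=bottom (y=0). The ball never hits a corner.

Final position: (9,14/3)
Wall sequence: RBLRTLR

1. t=4/3 → R at (9,2/3); v=(-3,-1)
2. t=2/3 → B at (7,0); v=(-3,1)
3. t=7/3 → L at (0,7/3); v=(3,1)
4. t=3 → R at (9,16/3); v=(-3,1)
5. t=8/3 → T at (1,8); v=(-3,-1)
6. t=1/3 → L at (0,23/3); v=(3,-1)
7. t=3 → R at (9,14/3); v=(-3,-1)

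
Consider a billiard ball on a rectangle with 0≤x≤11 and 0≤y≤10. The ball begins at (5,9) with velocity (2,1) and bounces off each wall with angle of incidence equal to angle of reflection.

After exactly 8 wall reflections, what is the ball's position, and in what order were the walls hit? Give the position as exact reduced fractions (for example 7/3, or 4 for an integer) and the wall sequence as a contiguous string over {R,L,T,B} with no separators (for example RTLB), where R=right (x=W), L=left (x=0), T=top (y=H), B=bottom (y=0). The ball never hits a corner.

Final position: (11,6)
Wall sequence: TRLBRLTR

1. t=1 → T at (7,10); v=(2,-1)
2. t=2 → R at (11,8); v=(-2,-1)
3. t=11/2 → L at (0,5/2); v=(2,-1)
4. t=5/2 → B at (5,0); v=(2,1)
5. t=3 → R at (11,3); v=(-2,1)
6. t=11/2 → L at (0,17/2); v=(2,1)
7. t=3/2 → T at (3,10); v=(2,-1)
8. t=4 → R at (11,6); v=(-2,-1)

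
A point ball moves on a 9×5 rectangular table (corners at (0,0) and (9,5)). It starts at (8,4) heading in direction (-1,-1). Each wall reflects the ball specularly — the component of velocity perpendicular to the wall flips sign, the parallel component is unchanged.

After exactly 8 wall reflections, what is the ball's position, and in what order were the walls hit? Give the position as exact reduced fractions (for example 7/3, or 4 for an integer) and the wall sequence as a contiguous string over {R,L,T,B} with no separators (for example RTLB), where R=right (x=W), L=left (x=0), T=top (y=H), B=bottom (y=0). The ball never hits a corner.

1. t=4 → B at (4,0); v=(-1,1)
2. t=4 → L at (0,4); v=(1,1)
3. t=1 → T at (1,5); v=(1,-1)
4. t=5 → B at (6,0); v=(1,1)
5. t=3 → R at (9,3); v=(-1,1)
6. t=2 → T at (7,5); v=(-1,-1)
7. t=5 → B at (2,0); v=(-1,1)
8. t=2 → L at (0,2); v=(1,1)

Final position: (0,2)
Wall sequence: BLTBRTBL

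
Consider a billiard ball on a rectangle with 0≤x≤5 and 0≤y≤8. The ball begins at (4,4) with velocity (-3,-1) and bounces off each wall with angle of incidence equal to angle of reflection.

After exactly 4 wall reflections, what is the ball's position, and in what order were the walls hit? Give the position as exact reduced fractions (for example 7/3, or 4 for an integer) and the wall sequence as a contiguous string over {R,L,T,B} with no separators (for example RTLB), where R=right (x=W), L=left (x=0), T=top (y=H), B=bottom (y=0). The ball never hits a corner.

1. t=4/3 → L at (0,8/3); v=(3,-1)
2. t=5/3 → R at (5,1); v=(-3,-1)
3. t=1 → B at (2,0); v=(-3,1)
4. t=2/3 → L at (0,2/3); v=(3,1)

Final position: (0,2/3)
Wall sequence: LRBL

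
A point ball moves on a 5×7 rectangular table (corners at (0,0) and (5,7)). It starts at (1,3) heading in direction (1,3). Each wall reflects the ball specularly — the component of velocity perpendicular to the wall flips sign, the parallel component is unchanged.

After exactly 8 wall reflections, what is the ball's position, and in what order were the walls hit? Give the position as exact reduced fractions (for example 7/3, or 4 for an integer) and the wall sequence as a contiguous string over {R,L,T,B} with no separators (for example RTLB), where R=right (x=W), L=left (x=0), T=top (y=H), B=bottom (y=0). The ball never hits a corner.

Final position: (4,0)
Wall sequence: TBRTBLTB

1. t=4/3 → T at (7/3,7); v=(1,-3)
2. t=7/3 → B at (14/3,0); v=(1,3)
3. t=1/3 → R at (5,1); v=(-1,3)
4. t=2 → T at (3,7); v=(-1,-3)
5. t=7/3 → B at (2/3,0); v=(-1,3)
6. t=2/3 → L at (0,2); v=(1,3)
7. t=5/3 → T at (5/3,7); v=(1,-3)
8. t=7/3 → B at (4,0); v=(1,3)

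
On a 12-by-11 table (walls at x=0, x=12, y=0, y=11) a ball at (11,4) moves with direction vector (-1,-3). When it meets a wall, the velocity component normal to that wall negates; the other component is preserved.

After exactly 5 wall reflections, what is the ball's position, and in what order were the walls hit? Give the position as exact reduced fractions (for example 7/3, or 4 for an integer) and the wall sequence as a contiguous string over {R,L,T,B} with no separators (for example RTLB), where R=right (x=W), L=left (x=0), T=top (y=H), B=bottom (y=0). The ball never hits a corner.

1. t=4/3 → B at (29/3,0); v=(-1,3)
2. t=11/3 → T at (6,11); v=(-1,-3)
3. t=11/3 → B at (7/3,0); v=(-1,3)
4. t=7/3 → L at (0,7); v=(1,3)
5. t=4/3 → T at (4/3,11); v=(1,-3)

Final position: (4/3,11)
Wall sequence: BTBLT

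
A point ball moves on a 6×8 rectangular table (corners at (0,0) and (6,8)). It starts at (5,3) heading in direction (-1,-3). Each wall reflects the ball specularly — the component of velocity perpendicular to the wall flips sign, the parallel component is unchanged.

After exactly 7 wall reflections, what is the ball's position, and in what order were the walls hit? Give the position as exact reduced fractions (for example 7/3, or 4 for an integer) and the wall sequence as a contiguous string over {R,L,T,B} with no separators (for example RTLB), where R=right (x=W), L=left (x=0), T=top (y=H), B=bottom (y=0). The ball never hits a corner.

Final position: (16/3,0)
Wall sequence: BTLBTRB

1. t=1 → B at (4,0); v=(-1,3)
2. t=8/3 → T at (4/3,8); v=(-1,-3)
3. t=4/3 → L at (0,4); v=(1,-3)
4. t=4/3 → B at (4/3,0); v=(1,3)
5. t=8/3 → T at (4,8); v=(1,-3)
6. t=2 → R at (6,2); v=(-1,-3)
7. t=2/3 → B at (16/3,0); v=(-1,3)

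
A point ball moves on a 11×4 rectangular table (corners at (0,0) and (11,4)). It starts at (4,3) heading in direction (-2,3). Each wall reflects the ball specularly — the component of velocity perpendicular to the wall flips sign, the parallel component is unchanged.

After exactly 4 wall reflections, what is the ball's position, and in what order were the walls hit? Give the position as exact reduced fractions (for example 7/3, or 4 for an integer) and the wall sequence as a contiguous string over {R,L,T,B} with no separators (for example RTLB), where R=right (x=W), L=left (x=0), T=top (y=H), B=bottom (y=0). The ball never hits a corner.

1. t=1/3 → T at (10/3,4); v=(-2,-3)
2. t=4/3 → B at (2/3,0); v=(-2,3)
3. t=1/3 → L at (0,1); v=(2,3)
4. t=1 → T at (2,4); v=(2,-3)

Final position: (2,4)
Wall sequence: TBLT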